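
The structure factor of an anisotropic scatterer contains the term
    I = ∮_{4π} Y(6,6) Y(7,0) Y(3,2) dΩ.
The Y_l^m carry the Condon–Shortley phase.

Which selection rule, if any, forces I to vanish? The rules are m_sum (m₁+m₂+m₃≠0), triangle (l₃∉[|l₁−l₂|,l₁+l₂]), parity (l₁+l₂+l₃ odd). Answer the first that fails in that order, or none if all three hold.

m_sum

Σmᵢ = 8  ✗
l₃∈[|l₁−l₂|,l₁+l₂]=[1,13], have l₃=3
Σlᵢ = 16 ⇒ even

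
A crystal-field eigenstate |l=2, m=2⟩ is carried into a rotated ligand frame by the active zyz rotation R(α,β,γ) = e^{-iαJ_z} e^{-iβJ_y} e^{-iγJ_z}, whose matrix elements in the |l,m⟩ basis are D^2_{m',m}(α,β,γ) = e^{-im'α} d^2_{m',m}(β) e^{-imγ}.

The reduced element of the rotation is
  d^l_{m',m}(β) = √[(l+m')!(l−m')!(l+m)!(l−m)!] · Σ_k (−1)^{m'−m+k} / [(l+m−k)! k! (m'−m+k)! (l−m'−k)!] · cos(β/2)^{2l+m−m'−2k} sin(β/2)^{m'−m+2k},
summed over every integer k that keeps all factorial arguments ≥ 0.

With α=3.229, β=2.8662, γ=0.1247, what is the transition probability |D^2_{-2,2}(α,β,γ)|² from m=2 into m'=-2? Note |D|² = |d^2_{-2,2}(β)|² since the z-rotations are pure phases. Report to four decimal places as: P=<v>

P=0.9267

Split into d^2_{-2,2}(β=2.8662) × two z-phases.
Half-angle: c=0.137262, s=0.990535. N=√(1·24·24·1)=24.000000
k∈{4} keeps every argument non-negative
  k=4: (−1)^0·24.0000/(24)·0.1373^0·0.9905^4 = +0.962673
d^2_{-2,2}(2.8662) = +0.962673
|D^2_{-2,2}|² = |d^2_{-2,2}(β)|² = (+0.962673)² = 0.926740 (the z-rotation phases have unit modulus)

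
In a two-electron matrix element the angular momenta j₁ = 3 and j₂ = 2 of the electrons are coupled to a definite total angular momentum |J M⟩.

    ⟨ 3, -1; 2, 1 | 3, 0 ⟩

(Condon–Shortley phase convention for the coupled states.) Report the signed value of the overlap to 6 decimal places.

triangle: 2!×4!×2!/9! = 96/362880
(j±m)!: 2!×4!×3!×1!×3!×3! = 10368
prefactor² = (2J+1)×Δ×N² = 96/5
  k=1: −1/(1!×1!×3!×2!×1!×0!) = -1/12
  k=2: +1/(2!×0!×2!×1!×2!×1!) = 1/8
Σ = 1/24  ⇒  CG² = 96/5×(1/24)² = 1/30
CG = +√(1/30) = +0.182574

+0.182574  (= +√(1/30))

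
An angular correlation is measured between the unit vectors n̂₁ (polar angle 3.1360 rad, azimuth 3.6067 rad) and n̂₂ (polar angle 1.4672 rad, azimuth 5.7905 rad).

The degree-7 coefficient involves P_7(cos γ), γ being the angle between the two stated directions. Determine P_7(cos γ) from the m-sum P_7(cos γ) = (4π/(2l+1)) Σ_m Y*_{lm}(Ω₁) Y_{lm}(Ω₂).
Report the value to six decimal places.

Expand P_7 via completeness: Σ_{m} conj(Y_{7,m}) at Ω₁ times Y_{7,m} at Ω₂ —
  [-7]  conj(Y_{7,-7})(Ω₁) = 0.00000 + 0.00000j ; Y_{7,-7}(Ω₂) = -0.45903 - 0.14563j ; Δ = -0.00000 - 0.00000j
  [-6]  conj(Y_{7,-6})(Ω₁) = 0.00000 - 0.00000j ; Y_{7,-6}(Ω₂) = -0.18413 + 0.03455j ; Δ = -0.00000 + 0.00000j
  [-5]  conj(Y_{7,-5})(Ω₁) = 0.00000 - 0.00000j ; Y_{7,-5}(Ω₂) = 0.23949 - 0.19294j ; Δ = 0.00000 - 0.00000j
  [-4]  conj(Y_{7,-4})(Ω₁) = 0.00000 - 0.00000j ; Y_{7,-4}(Ω₂) = 0.08274 - 0.19573j ; Δ = -0.00000 - 0.00000j
  [-3]  conj(Y_{7,-3})(Ω₁) = -0.00000 - 0.00000j ; Y_{7,-3}(Ω₂) = 0.02329 + 0.25045j ; Δ = 0.00000 - 0.00000j
  [-2]  conj(Y_{7,-2})(Ω₁) = -0.00014 - 0.00019j ; Y_{7,-2}(Ω₂) = 0.12241 + 0.18464j ; Δ = 0.00002 - 0.00005j
  [-1]  conj(Y_{7,-1})(Ω₁) = -0.02043 - 0.01025j ; Y_{7,-1}(Ω₂) = -0.20221 - 0.10855j ; Δ = 0.00302 + 0.00429j
  [+0]  conj(Y_{7,0})(Ω₁) = -1.09207 + 0.00000j ; Y_{7,0}(Ω₂) = -0.22392 + 0.00000j ; Δ = 0.24453 + 0.00000j
  [+1]  conj(Y_{7,1})(Ω₁) = 0.02043 - 0.01025j ; Y_{7,1}(Ω₂) = 0.20221 - 0.10855j ; Δ = 0.00302 - 0.00429j
  [+2]  conj(Y_{7,2})(Ω₁) = -0.00014 + 0.00019j ; Y_{7,2}(Ω₂) = 0.12241 - 0.18464j ; Δ = 0.00002 + 0.00005j
  [+3]  conj(Y_{7,3})(Ω₁) = 0.00000 - 0.00000j ; Y_{7,3}(Ω₂) = -0.02329 + 0.25045j ; Δ = 0.00000 + 0.00000j
  [+4]  conj(Y_{7,4})(Ω₁) = 0.00000 + 0.00000j ; Y_{7,4}(Ω₂) = 0.08274 + 0.19573j ; Δ = -0.00000 + 0.00000j
  [+5]  conj(Y_{7,5})(Ω₁) = -0.00000 - 0.00000j ; Y_{7,5}(Ω₂) = -0.23949 - 0.19294j ; Δ = 0.00000 + 0.00000j
  [+6]  conj(Y_{7,6})(Ω₁) = 0.00000 + 0.00000j ; Y_{7,6}(Ω₂) = -0.18413 - 0.03455j ; Δ = -0.00000 - 0.00000j
  [+7]  conj(Y_{7,7})(Ω₁) = -0.00000 + 0.00000j ; Y_{7,7}(Ω₂) = 0.45903 - 0.14563j ; Δ = -0.00000 + 0.00000j
Σ over m = 0.25060 + 0.00000j; ×(4π/15) → 0.20995 + 0.00000j. Real part: 0.209946

0.209946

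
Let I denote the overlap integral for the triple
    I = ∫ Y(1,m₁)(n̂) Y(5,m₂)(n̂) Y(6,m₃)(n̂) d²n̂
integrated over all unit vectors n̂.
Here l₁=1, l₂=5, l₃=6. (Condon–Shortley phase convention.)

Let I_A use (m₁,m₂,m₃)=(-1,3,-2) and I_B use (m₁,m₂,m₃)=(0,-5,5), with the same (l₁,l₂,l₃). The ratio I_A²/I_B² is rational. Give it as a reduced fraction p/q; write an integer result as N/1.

l's match ⇒ only the (l;m) 3-j factors differ between A and B.
A: triangle coeff Δ(1,5,6) = 1/858; Σ_t [0,0]: t=0:+1/161280 = 1/161280; (3j)²=1/143 [(1 5 6; -1 3 -2)], sign=+1
B: triangle coeff Δ(1,5,6) = 1/858; Σ_t [0,0]: t=0:+1/3628800 = 1/3628800; (3j)²=1/78 [(1 5 6; 0 -5 5)], sign=-1
I_A²/I_B² = (1/143)/(1/78) = 6/11

6/11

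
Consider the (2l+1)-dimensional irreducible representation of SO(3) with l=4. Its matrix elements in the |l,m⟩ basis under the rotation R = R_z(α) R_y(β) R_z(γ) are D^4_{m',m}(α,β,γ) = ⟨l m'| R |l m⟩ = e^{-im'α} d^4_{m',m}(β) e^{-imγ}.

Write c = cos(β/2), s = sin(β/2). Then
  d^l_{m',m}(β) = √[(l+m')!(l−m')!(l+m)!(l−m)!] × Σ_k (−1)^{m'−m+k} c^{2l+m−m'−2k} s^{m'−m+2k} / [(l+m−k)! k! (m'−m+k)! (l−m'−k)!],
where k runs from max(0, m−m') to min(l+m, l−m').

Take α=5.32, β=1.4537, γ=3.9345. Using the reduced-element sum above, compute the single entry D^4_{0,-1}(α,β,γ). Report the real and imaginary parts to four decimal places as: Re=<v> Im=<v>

Re=-0.1322 Im=-0.1342

D^4_{0,-1}(5.3200,1.4537,3.9345) = e^{-i·0·5.3200}·d^4_{0,-1}(1.4537)·e^{-i·-1·3.9345}. Compute d first:
With c≡cos(β/2)=0.747271 and s≡sin(β/2)=0.664519, N=[24·24·6·120]^{1/2}=643.987578
k: max(0,(-1)−(0))=0 … min(4+(-1),4−(0))=3
  k=0: (−1)^1·643.9876/(144)·0.7473^7·0.6645^1 = -0.386697
  k=1: (−1)^2·643.9876/(24)·0.7473^5·0.6645^3 = +1.834764
  k=2: (−1)^3·643.9876/(24)·0.7473^3·0.6645^5 = -1.450903
  k=3: (−1)^4·643.9876/(144)·0.7473^1·0.6645^7 = +0.191225
d^4_{0,-1}(1.4537) = -0.386697 +1.834764 -1.450903 +0.191225 = +0.188389
Phases: e^{-i·(0)·5.3200}=+1.000000+0.000000i, e^{-i·(-1)·3.9345}=-0.701777-0.712397i ⇒ D=-0.132207-0.134208i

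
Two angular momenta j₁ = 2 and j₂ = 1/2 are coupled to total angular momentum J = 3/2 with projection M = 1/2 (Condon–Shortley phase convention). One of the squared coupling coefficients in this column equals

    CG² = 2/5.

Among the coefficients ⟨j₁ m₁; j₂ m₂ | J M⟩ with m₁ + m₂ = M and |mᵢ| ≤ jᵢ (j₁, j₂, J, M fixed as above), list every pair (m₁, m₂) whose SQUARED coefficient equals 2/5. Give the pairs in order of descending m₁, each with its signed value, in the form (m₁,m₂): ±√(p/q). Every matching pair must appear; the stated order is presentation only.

(0,1/2): −√(2/5)

Admissible pairs with m₁+m₂ = M = 1/2: (0,1/2), (1,-1/2)
  (m₁,m₂)=(1,-1/2): CG² = 3/5, CG = +√(3/5)
  (m₁,m₂)=(0,1/2): CG² = 2/5, CG = −√(2/5)   ← matches the target
Pairs with CG² = 2/5: (0,1/2): −√(2/5)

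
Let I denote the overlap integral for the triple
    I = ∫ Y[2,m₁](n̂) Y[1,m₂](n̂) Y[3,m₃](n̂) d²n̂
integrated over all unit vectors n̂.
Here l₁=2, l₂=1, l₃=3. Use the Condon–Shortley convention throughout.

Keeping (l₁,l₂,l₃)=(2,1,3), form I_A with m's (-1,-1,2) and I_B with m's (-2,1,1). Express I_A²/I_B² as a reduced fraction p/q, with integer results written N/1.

Same 2,1,3: normalisation and zero-m 3j drop out of the ratio.
A: Δ: 0! 4! 2! / 7! → 1/105; sum: t=0:+1/12 = 1/12; 3j²(2 1 3; -1 -1 2) = Δ·Π!·Σ² = 2/21  (sign -1)
B: Δ: 0! 4! 2! / 7! → 1/105; sum: t=0:+1/48 = 1/48; 3j²(2 1 3; -2 1 1) = Δ·Π!·Σ² = 1/105  (sign +1)
I_A²/I_B² = (2/21)/(1/105) = 10/1

10/1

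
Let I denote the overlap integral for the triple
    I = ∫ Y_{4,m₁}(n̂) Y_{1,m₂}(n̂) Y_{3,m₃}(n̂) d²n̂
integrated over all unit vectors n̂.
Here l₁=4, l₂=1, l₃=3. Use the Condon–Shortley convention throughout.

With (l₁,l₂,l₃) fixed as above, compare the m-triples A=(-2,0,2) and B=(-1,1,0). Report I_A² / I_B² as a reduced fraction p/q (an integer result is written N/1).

6/5

l's match ⇒ only the (l;m) 3-j factors differ between A and B.
A: triangle coeff Δ(4,1,3) = 1/252; Σ_t [1,1]: t=1:−1/120 = -1/120; (3j)²=1/21 [(4 1 3; -2 0 2)], sign=+1
B: triangle coeff Δ(4,1,3) = 1/252; Σ_t [2,2]: t=2:+1/72 = 1/72; (3j)²=5/126 [(4 1 3; -1 1 0)], sign=-1
I_A²/I_B² = (1/21)/(5/126) = 6/5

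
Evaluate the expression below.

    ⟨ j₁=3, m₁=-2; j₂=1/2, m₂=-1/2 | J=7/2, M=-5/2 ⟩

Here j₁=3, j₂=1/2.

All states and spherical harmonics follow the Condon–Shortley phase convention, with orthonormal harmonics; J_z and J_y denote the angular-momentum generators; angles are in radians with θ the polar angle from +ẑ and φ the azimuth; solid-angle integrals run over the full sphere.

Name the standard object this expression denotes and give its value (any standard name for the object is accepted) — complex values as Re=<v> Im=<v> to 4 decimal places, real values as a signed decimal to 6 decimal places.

This is a Clebsch–Gordan (vector-coupling) coefficient.
triangle: 0!·6!·1!/8! = 720/40320
(j±m)!: 1!·5!·0!·1!·1!·6! = 86400
prefactor² = (2J+1)·Δ·N² = 86400/7
  k=0: +1/(0!·0!·5!·0!·1!·1!) = 1/120
Σ = 1/120  ⇒  CG² = 86400/7·(1/120)² = 6/7
CG = +√(6/7) = +0.925820

Clebsch–Gordan coefficient, +√(6/7) ≈ +0.925820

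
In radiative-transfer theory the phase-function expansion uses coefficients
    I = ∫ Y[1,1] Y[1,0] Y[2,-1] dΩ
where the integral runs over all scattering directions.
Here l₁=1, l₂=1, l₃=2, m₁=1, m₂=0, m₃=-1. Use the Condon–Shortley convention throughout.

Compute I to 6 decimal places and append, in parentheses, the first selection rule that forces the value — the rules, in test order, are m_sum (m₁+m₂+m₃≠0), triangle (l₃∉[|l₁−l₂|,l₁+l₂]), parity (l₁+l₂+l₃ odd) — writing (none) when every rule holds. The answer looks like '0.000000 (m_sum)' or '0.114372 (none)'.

-0.218510 (none)

m-sum 0 ✓  L=4 even ✓  0≤2≤2 ✓
Π(2lᵢ+1) = 3×3×5 = 45
triangle coeff Δ(1,1,2) = 1/30
Σ_t [0,0]: t=0:+1/1 = 1/1
(3j)²=2/15 [(1 1 2; 0 0 0)], sign=+1
Σ_t [0,0]: t=0:+1/2 = 1/2
(3j)²=1/10 [(1 1 2; 1 0 -1)], sign=-1
⇒ 4πI² = 3/5
I = (-1)√(3/5/(4π)) = -0.21850969
No selection rule forces the value: the integral is nonzero (none).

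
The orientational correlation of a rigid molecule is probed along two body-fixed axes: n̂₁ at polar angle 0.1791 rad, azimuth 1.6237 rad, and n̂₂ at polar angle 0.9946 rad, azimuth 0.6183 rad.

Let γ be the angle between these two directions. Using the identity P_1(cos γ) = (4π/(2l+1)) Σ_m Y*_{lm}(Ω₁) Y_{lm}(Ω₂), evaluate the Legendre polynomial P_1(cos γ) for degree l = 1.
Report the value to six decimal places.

0.616154

Expand P_1 via completeness: Σ_{m} conj(Y_{1,m}) at Ω₁ times Y_{1,m} at Ω₂ —
  term(m=-1) = +0.009553+0.015056i   from Y*(Ω₁)=-0.003255+0.061462i, Y(Ω₂)=+0.236075-0.167931i
  term(m=+0) = +0.127990+0.000000i   from Y*(Ω₁)=+0.480787-0.000000i, Y(Ω₂)=+0.266209+0.000000i
  term(m=+1) = +0.009553-0.015056i   from Y*(Ω₁)=+0.003255+0.061462i, Y(Ω₂)=-0.236075-0.167931i
Accumulated sum +0.147096+0.000000i; after 4π/(2l+1) scaling, +0.616154+0.000000i ⇒ P_1 = 0.616154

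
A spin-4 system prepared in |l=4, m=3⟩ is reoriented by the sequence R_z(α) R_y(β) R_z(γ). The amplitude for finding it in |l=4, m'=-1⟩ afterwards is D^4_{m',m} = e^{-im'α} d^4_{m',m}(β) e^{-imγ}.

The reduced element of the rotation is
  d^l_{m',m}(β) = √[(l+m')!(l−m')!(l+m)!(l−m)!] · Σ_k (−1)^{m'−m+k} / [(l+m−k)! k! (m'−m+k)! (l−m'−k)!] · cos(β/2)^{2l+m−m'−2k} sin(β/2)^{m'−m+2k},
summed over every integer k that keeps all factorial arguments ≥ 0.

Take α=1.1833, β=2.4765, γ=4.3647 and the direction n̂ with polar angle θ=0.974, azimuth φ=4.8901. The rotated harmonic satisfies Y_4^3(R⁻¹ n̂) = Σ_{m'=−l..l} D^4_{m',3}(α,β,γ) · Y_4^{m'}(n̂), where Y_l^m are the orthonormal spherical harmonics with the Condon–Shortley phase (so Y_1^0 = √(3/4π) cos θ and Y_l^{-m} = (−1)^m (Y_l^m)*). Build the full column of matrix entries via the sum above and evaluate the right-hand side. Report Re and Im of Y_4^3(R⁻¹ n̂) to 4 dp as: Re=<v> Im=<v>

Re=-0.0871 Im=0.0916

Need the full column D^4_{m',3} for m'=−4..4 at α=1.1833, β=2.4765, γ=4.3647.
cos(β/2)=0.326451, sin(β/2)=0.945214
d^4_{-4,3}: single k=7 term ⇒ +0.622407;  D = -0.302169-0.544136i
d^4_{-3,3}: k∈[6..7] ⇒ +0.532004 -0.637150 = -0.105146;  D = +0.104397-0.012527i
d^4_{-2,3}: k∈[5..6] ⇒ +0.294639 -0.823367 = -0.528728;  D = +0.140047-0.509843i
d^4_{-1,3}: k∈[4..5] ⇒ +0.119925 -0.603236 = -0.483311;  D = -0.383120-0.294632i
d^4_{0,3}: k∈[3..4] ⇒ +0.037046 -0.310577 = -0.273530;  D = -0.236317+0.137742i
d^4_{1,3}: k∈[2..3] ⇒ +0.008583 -0.119925 = -0.111342;  D = +0.015563+0.110249i
d^4_{2,3}: k∈[1..2] ⇒ +0.001397 -0.035145 = -0.033748;  D = +0.032721+0.008260i
d^4_{3,3}: k∈[0..1] ⇒ +0.000129 -0.007569 = -0.007440;  D = +0.004412-0.005991i
d^4_{4,3}: single k=0 term ⇒ -0.001056;  D = -0.000551-0.000901i
Y_4^{m'}(θ=0.974,φ=4.8901) and Σ D·Y over m':
  (-0.3022-0.5441i)·(+0.1570-0.1352i)  (+0.1044-0.0125i)·(-0.2023-0.3428i)  (+0.1400-0.5098i)·(-0.2598+0.0964i)  (-0.3831-0.2946i)·(-0.0307-0.1708i)  (-0.2363+0.1377i)·(-0.3156+0.0000i)  (+0.0156+0.1102i)·(+0.0307-0.1708i)  (+0.0327+0.0083i)·(-0.2598-0.0964i)  (+0.0044-0.0060i)·(+0.2023-0.3428i)  (-0.0006-0.0009i)·(+0.1570+0.1352i)
Y_4^3(R⁻¹ n̂) = -0.087109+0.091620i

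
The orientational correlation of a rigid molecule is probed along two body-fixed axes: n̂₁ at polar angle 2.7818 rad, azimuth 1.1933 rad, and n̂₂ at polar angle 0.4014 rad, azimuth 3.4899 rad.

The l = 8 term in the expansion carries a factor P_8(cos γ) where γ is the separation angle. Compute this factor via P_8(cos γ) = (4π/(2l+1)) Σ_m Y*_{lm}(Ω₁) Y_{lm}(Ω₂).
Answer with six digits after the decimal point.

Summing Y*_{l m}(θ₁,φ₁)·Y_{l m}(θ₂,φ₂) over m ∈ [−8, 8]; prefactor 4π/(2·8+1) = 0.739198:
  m=-8: Y*=-0.00012 - 0.00001j  Y=-0.00026 - 0.00010j  product 0.00000 + 0.00000j
  m=-7: Y*=0.00062 - 0.00114j  Y=0.00201 + 0.00171j  product 0.00000 - 0.00000j
  m=-6: Y*=0.00557 + 0.00669j  Y=-0.00778 - 0.01361j  product 0.00005 - 0.00013j
  m=-5: Y*=-0.03968 + 0.01300j  Y=0.01124 + 0.06521j  product -0.00129 - 0.00244j
  m=-4: Y*=0.00888 - 0.14584j  Y=0.03570 - 0.19894j  product -0.02870 - 0.00697j
  m=-3: Y*=0.32803 + 0.15375j  Y=-0.21595 + 0.37207j  product -0.12804 + 0.08885j
  m=-2: Y*=-0.41655 + 0.39196j  Y=0.42635 - 0.35665j  product -0.03780 + 0.31568j
  m=-1: Y*=-0.13829 - 0.34876j  Y=-0.19587 + 0.07112j  product 0.05189 + 0.05848j
  m=+0: Y*=-0.32889 + 0.00000j  Y=-0.43236 + 0.00000j  product 0.14220 + 0.00000j
  m=+1: Y*=0.13829 - 0.34876j  Y=0.19587 + 0.07112j  product 0.05189 - 0.05848j
  m=+2: Y*=-0.41655 - 0.39196j  Y=0.42635 + 0.35665j  product -0.03780 - 0.31568j
  m=+3: Y*=-0.32803 + 0.15375j  Y=0.21595 + 0.37207j  product -0.12804 - 0.08885j
  m=+4: Y*=0.00888 + 0.14584j  Y=0.03570 + 0.19894j  product -0.02870 + 0.00697j
  m=+5: Y*=0.03968 + 0.01300j  Y=-0.01124 + 0.06521j  product -0.00129 + 0.00244j
  m=+6: Y*=0.00557 - 0.00669j  Y=-0.00778 + 0.01361j  product 0.00005 + 0.00013j
  m=+7: Y*=-0.00062 - 0.00114j  Y=-0.00201 + 0.00171j  product 0.00000 + 0.00000j
  m=+8: Y*=-0.00012 + 0.00001j  Y=-0.00026 + 0.00010j  product 0.00000 - 0.00000j
Σ over m = -0.14559 + 0.00000j; ×(4π/17) → -0.10762 + 0.00000j. Real part: -0.107622

-0.107622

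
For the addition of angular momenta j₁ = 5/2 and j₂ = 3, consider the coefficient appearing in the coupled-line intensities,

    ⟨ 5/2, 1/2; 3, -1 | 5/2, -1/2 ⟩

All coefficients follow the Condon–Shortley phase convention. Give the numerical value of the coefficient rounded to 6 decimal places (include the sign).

-0.478091

√[6·3!2!3!/9! · 3!2!2!4!2!3!] = √(288/35)
  +(−1)^0/∏(0,3,2,2,0,1)! = 1/24  (running 1/24)
  +(−1)^1/∏(1,2,1,1,1,2)! = -1/4  (running -5/24)
  +(−1)^2/∏(2,1,0,0,2,3)! = 1/24  (running -1/6)
⟨..|..⟩ = √(288/35)·(-1/6) = -0.478091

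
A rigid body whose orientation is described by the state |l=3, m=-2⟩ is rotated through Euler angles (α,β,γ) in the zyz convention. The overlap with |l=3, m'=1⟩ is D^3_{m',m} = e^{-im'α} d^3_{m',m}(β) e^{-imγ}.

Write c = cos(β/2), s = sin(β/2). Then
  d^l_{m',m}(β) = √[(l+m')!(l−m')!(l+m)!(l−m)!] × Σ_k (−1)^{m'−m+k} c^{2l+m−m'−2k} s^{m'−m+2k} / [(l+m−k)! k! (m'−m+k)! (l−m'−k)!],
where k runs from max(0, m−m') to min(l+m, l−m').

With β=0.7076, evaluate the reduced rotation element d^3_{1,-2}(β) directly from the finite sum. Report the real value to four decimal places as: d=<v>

d^3_{1,-2}(β=0.7076) via the finite sum:
Half-angle: c=0.938063, s=0.346465. N=√(24·2·1·120)=75.894664
k: max(0,(-2)−(1))=0 … min(3+(-2),3−(1))=1
  k=0: (−1)^3·75.8947/(12)·0.9381^3·0.3465^3 = -0.217122
  k=1: (−1)^4·75.8947/(24)·0.9381^1·0.3465^5 = +0.014809
d^3_{1,-2}(0.7076) = -0.217122 +0.014809 = -0.202313

d=-0.2023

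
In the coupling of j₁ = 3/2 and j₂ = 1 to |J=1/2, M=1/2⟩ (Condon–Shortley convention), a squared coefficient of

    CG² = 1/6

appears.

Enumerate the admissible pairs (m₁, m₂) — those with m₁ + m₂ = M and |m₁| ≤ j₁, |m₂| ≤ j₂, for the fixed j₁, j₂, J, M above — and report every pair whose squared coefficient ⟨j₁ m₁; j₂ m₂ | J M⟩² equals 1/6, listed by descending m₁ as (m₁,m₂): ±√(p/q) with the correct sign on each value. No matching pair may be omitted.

(-1/2,1): +√(1/6)

Admissible pairs with m₁+m₂ = M = 1/2: (-1/2,1), (1/2,0), (3/2,-1)
  (m₁,m₂)=(3/2,-1): CG² = 1/2, CG = +√(1/2)
  (m₁,m₂)=(1/2,0): CG² = 1/3, CG = −√(1/3)
  (m₁,m₂)=(-1/2,1): CG² = 1/6, CG = +√(1/6)   ← matches the target
Pairs with CG² = 1/6: (-1/2,1): +√(1/6)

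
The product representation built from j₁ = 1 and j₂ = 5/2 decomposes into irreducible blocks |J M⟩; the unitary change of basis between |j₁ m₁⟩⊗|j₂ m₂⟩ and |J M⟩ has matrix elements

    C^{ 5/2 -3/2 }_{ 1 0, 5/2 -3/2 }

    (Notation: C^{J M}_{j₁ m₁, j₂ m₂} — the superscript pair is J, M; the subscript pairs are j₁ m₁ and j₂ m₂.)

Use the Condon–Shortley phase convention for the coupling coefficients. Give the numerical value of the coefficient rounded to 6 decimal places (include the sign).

+√(9/35) = +0.507093

triangle: 1!·1!·4!/7! = 24/5040
(j±m)!: 1!·1!·1!·4!·1!·4! = 576
prefactor² = (2J+1)·Δ·N² = 576/35
  k=0: +1/(0!·1!·1!·1!·0!·3!) = 1/6
  k=1: −1/(1!·0!·0!·0!·1!·4!) = -1/24
Σ = 1/8  ⇒  CG² = 576/35·(1/8)² = 9/35
CG = +√(9/35) = +0.507093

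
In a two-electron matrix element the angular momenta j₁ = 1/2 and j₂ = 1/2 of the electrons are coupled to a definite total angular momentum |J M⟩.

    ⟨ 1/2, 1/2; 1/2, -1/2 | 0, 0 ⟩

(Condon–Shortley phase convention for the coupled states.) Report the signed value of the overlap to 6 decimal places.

√[1·1!0!0!/2! · 1!0!0!1!0!0!] = √(1/2)
  +(−1)^0/∏(0,1,0,0,0,0)! = 1  (running 1)
⟨..|..⟩ = √(1/2)·(1) = +0.707107

+√(1/2) = +0.707107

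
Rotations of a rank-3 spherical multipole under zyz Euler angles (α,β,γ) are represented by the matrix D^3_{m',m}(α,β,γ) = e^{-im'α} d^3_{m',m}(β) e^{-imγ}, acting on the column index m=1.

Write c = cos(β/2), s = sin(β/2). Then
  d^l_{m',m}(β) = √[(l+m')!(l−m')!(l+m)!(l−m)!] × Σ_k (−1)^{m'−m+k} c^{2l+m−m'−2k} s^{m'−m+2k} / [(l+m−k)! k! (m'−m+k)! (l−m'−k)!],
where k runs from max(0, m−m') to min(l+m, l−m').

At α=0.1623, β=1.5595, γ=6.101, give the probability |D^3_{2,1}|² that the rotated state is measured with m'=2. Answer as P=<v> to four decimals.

First d^3_{2,1}(β=1.5595), then the phase factors e^{-i(2)α} and e^{-i(1)γ}:
Half-angle: c=0.711089, s=0.703102. N=√(120·1·24·2)=75.894664
Admissible k: 0..1 (factorial args all ≥0)
  k=0: (−1)^1·75.8947/(24)·0.7111^5·0.7031^1 = -0.404240
  k=1: (−1)^2·75.8947/(12)·0.7111^3·0.7031^3 = +0.790418
d^3_{2,1}(1.5595) = -0.404240 +0.790418 = +0.386178
|D^3_{2,1}|² = |d^3_{2,1}(β)|² = (+0.386178)² = 0.149134 (the z-rotation phases have unit modulus)

P=0.1491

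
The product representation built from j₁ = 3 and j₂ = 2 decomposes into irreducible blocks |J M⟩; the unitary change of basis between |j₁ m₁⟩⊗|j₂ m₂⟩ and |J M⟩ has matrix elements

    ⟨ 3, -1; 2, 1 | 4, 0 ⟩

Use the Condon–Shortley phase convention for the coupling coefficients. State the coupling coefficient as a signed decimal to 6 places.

j₁+j₂−J=1  J+j₁−j₂=5  J−j₁+j₂=3  j₁+j₂+J+1=10
(j₁±m₁, j₂±m₂, J±M) = (2,4,3,1,4,4)
P² = 10368/35
sum k=0..1:
  [0] +1/144 = 1/144
  [1] −1/24 = -1/24
S = -5/144
C² = P²·S² = 5/14 ; C = -0.597614

−√(5/14) = -0.597614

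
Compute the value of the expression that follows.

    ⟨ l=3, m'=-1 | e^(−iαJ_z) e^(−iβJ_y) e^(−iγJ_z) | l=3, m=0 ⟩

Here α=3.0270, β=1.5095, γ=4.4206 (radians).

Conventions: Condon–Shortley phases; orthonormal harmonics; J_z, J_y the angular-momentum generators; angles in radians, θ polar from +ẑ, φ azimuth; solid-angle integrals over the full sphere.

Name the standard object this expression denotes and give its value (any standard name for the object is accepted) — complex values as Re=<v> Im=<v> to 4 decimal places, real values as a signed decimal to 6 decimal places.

This is a Wigner D-matrix element — the rotation-matrix element ⟨l m'| R(α,β,γ) |l m⟩ in the angular-momentum basis.
First d^3_{-1,0}(β=1.5095), then the phase factors e^{-i(-1)α} and e^{-i(0)γ}:
With c≡cos(β/2)=0.728443 and s≡sin(β/2)=0.685107, N=[2·24·6·6]^{1/2}=41.569219
k: max(0,(0)−(-1))=1 … min(3+(0),3−(-1))=3
  k=1: (−1)^0·41.5692/(12)·0.7284^5·0.6851^1 = +0.486773
  k=2: (−1)^1·41.5692/(4)·0.7284^3·0.6851^3 = -1.291733
  k=3: (−1)^2·41.5692/(12)·0.7284^1·0.6851^5 = +0.380870
d^3_{-1,0}(1.5095) = +0.486773 -1.291733 +0.380870 = -0.424090
Phases: e^{-i·(-1)·3.0270}=-0.993441+0.114342i, e^{-i·(0)·4.4206}=+1.000000+0.000000i ⇒ D=+0.421309-0.048491i

Wigner D-matrix element, Re=0.4213 Im=-0.0485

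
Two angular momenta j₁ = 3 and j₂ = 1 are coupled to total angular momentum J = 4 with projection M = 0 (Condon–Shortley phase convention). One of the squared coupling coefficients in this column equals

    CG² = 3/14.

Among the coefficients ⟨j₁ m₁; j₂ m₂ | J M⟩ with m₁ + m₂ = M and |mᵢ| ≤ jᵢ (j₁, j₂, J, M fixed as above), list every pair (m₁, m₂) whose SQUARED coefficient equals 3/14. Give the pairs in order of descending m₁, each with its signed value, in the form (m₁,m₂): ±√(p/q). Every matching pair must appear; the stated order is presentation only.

Admissible pairs with m₁+m₂ = M = 0: (-1,1), (0,0), (1,-1)
  (m₁,m₂)=(1,-1): CG² = 3/14, CG = +√(3/14)   ← matches the target
  (m₁,m₂)=(0,0): CG² = 4/7, CG = +√(4/7)
  (m₁,m₂)=(-1,1): CG² = 3/14, CG = +√(3/14)   ← matches the target
Pairs with CG² = 3/14: (1,-1): +√(3/14); (-1,1): +√(3/14)

(1,-1): +√(3/14); (-1,1): +√(3/14)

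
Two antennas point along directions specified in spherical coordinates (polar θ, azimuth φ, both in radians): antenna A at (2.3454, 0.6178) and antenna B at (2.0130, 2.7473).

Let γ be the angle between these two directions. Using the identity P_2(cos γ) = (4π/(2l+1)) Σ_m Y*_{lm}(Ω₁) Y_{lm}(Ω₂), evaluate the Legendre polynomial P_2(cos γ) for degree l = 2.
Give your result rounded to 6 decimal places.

-0.497213

Term-by-term m-sum for l=2 (normalisation 4π/5 = 2.513274):
  m=-2: (+0.064905+0.186325i) × (+0.222406+0.223829i) = -0.027270+0.055968i  (running Σ = -0.027270+0.055968i)
  m=-1: (-0.314800-0.223695i) × (+0.275871+0.114785i) = -0.061167-0.097845i  (running Σ = -0.088437-0.041878i)
  m=0: (+0.147483-0.000000i) × (-0.142122+0.000000i) = -0.020961+0.000000i  (running Σ = -0.109398-0.041878i)
  m=1: (+0.314800-0.223695i) × (-0.275871+0.114785i) = -0.061167+0.097845i  (running Σ = -0.170565+0.055968i)
  m=2: (+0.064905-0.186325i) × (+0.222406-0.223829i) = -0.027270-0.055968i  (running Σ = -0.197835+0.000000i)
Σ over m = -0.197835+0.000000i; ×(4π/5) → -0.497213+0.000000i. Real part: -0.497213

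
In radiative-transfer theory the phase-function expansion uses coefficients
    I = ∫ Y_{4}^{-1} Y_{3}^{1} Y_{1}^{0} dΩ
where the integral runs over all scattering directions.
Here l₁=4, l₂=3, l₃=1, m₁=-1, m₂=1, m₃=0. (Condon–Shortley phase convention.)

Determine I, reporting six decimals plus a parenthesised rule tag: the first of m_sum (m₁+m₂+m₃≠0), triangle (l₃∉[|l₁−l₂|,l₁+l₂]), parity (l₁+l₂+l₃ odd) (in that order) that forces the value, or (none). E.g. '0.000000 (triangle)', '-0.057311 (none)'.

-0.238414 (none)

m-sum 0 ✓  L=8 even ✓  1≤1≤7 ✓
Π(2lᵢ+1) = 9×7×3 = 189
triangle coeff Δ(4,3,1) = 1/252
Σ_t [3,3]: t=3:−1/36 = -1/36
(3j)²=4/63 [(4 3 1; 0 0 0)], sign=+1
Σ_t [4,4]: t=4:+1/48 = 1/48
(3j)²=5/84 [(4 3 1; -1 1 0)], sign=-1
⇒ 4πI² = 5/7
I = (-1)√(5/7/(4π)) = -0.23841361
No selection rule forces the value: the integral is nonzero (none).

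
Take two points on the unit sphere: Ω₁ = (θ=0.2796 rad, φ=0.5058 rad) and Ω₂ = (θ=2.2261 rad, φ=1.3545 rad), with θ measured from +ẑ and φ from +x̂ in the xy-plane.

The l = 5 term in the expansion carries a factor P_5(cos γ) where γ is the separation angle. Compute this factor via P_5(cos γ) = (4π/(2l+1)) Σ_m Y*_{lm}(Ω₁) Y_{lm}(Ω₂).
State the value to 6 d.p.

-0.207581

Addition theorem: P_5(cos γ) = (4π/11) Σ_m Y*_{lm}(Ω₁) Y_{lm}(Ω₂), m = −5…5:
  m=-5: Y*=-0.000608+0.000427i  Y=+0.128358-0.068352i  product -0.000049+0.000096i
  m=-4: Y*=-0.003577+0.007359i  Y=-0.229217-0.269057i  product +0.002800-0.000725i
  m=-3: Y*=+0.002839+0.053109i  Y=-0.244061+0.321788i  product -0.017783-0.012048i
  m=-2: Y*=+0.116593+0.186301i  Y=+0.067258+0.031057i  product +0.002056+0.016151i
  m=-1: Y*=+0.463101+0.256492i  Y=-0.071010+0.323162i  product -0.115773+0.131443i
  m=+0: Y*=+0.460927-0.000000i  Y=+0.164431+0.000000i  product +0.075791+0.000000i
  m=+1: Y*=-0.463101+0.256492i  Y=+0.071010+0.323162i  product -0.115773-0.131443i
  m=+2: Y*=+0.116593-0.186301i  Y=+0.067258-0.031057i  product +0.002056-0.016151i
  m=+3: Y*=-0.002839+0.053109i  Y=+0.244061+0.321788i  product -0.017783+0.012048i
  m=+4: Y*=-0.003577-0.007359i  Y=-0.229217+0.269057i  product +0.002800+0.000725i
  m=+5: Y*=+0.000608+0.000427i  Y=-0.128358-0.068352i  product -0.000049-0.000096i
Σ over m = -0.181706+0.000000i; ×(4π/11) → -0.207581+0.000000i. Real part: -0.207581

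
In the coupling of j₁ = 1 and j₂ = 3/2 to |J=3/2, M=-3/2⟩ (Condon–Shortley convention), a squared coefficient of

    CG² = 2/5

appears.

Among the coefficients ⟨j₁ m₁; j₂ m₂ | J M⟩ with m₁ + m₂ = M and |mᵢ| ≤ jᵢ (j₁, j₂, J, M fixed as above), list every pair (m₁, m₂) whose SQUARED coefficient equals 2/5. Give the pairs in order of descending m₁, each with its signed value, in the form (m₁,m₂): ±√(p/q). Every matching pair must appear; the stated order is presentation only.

Admissible pairs with m₁+m₂ = M = -3/2: (-1,-1/2), (0,-3/2)
  (m₁,m₂)=(0,-3/2): CG² = 3/5, CG = +√(3/5)
  (m₁,m₂)=(-1,-1/2): CG² = 2/5, CG = −√(2/5)   ← matches the target
Pairs with CG² = 2/5: (-1,-1/2): −√(2/5)

(-1,-1/2): −√(2/5)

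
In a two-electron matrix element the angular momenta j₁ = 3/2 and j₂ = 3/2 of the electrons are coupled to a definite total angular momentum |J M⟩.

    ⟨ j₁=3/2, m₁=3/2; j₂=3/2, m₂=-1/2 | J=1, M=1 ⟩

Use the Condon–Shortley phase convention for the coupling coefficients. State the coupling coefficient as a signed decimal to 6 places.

+0.547723

triangle: 2!·1!·1!/5! = 2/120
(j±m)!: 3!·0!·1!·2!·2!·0! = 24
prefactor² = (2J+1)·Δ·N² = 6/5
  k=0: +1/(0!·2!·0!·1!·1!·0!) = 1/2
Σ = 1/2  ⇒  CG² = 6/5·(1/2)² = 3/10
CG = +√(3/10) = +0.547723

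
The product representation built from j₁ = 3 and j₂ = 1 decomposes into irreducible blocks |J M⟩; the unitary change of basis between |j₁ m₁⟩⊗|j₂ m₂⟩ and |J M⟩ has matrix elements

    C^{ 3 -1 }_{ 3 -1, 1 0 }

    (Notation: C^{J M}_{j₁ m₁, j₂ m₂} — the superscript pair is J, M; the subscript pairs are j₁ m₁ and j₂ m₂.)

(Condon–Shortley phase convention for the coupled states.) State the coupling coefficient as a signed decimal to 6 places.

j₁+j₂−J=1  J+j₁−j₂=5  J−j₁+j₂=1  j₁+j₂+J+1=8
(j₁±m₁, j₂±m₂, J±M) = (2,4,1,1,2,4)
P² = 48
sum k=0..1:
  [0] +1/24 = 1/24
  [1] −1/12 = -1/12
S = -1/24
C² = P²·S² = 1/12 ; C = -0.288675

-0.288675  (= −√(1/12))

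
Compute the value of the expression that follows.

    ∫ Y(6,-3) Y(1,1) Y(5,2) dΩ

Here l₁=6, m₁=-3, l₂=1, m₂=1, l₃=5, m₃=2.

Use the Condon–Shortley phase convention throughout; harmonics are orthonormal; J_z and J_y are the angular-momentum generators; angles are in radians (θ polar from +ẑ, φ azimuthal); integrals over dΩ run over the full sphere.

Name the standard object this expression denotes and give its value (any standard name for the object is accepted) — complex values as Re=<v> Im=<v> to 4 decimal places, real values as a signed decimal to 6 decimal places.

This is a Gaunt coefficient — the integral of a triple product of spherical harmonics over the sphere.
m-sum 0 ✓  L=12 even ✓  5≤5≤7 ✓
Π(2lᵢ+1) = 13×3×11 = 429
triangle coeff Δ(6,1,5) = 1/858
Σ_t [1,1]: t=1:−1/14400 = -1/14400
(3j)²=6/143 [(6 1 5; 0 0 0)], sign=+1
Σ_t [2,2]: t=2:+1/60480 = 1/60480
(3j)²=6/143 [(6 1 5; -3 1 2)], sign=-1
⇒ 4πI² = 108/143
I = (-1)√(108/143/(4π)) = -0.24515397

Gaunt coefficient, -0.245154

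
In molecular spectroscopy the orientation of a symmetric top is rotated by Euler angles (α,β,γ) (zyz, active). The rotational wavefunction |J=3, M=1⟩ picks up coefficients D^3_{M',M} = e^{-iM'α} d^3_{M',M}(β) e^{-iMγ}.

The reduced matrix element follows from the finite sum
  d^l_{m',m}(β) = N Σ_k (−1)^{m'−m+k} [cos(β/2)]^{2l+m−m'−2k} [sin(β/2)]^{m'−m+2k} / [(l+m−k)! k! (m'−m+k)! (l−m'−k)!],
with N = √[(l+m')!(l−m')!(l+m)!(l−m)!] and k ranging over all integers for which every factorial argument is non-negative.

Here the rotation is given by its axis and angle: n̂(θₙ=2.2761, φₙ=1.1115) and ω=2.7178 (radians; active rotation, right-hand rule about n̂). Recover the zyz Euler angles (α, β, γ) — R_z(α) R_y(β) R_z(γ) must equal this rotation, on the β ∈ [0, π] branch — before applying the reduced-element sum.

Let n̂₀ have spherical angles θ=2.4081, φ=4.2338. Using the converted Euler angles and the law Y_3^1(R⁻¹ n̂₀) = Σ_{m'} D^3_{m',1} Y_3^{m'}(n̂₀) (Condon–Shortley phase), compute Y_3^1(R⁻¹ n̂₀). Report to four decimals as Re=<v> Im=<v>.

Axis–angle → zyz. n̂ = (sinθₙcosφₙ, sinθₙsinφₙ, cosθₙ) = (+0.337548, +0.682505, -0.648265), ω = 2.7178.
R = I cosω + sinω [n̂]ₓ + (1−cosω) n̂n̂ᵀ gives
  R = [-0.693737, +0.706957, -0.137624; +0.173797, -0.021117, -0.984555; -0.698944, -0.706941, -0.108217]
β = atan2(√(R₁₃²+R₂₃²), R₃₃) = 1.679226; α = atan2(R₂₃, R₁₃) mod 2π = 4.573506; γ = atan2(R₃₂, −R₃₁) mod 2π = 5.492099
Need the full column D^3_{m',1} for m'=−3..3 at α=4.5735, β=1.6792, γ=5.4921.
cos(β/2)=0.667751, sin(β/2)=0.744385
d^3_{-3,1}: single k=4 term ⇒ +0.530230;  D = -0.193932+0.493492i
d^3_{-2,1}: k∈[3..4] ⇒ +0.776723 -0.482616 = +0.294106;  D = -0.256201-0.144428i
d^3_{-1,1}: k∈[2..4] ⇒ +0.661004 -1.095239 +0.170132 = -0.264103;  D = -0.160295+0.209896i
d^3_{0,1}: k∈[1..3] ⇒ +0.342342 -1.276285 +0.528680 = -0.405264;  D = -0.284930-0.288190i
d^3_{1,1}: k∈[0..2] ⇒ +0.088652 -0.881339 +0.821429 = +0.028742;  D = -0.023040+0.017184i
d^3_{2,1}: k∈[0..1] ⇒ -0.312514 +0.776723 = +0.464208;  D = -0.223345-0.406948i
d^3_{3,1}: single k=0 term ⇒ +0.426676;  D = +0.398863-0.151529i
Y_3^{m'}(θ=2.4081,φ=4.2338) and Σ D·Y over m':
  (-0.1939+0.4935i)·(+0.1240-0.0169i)  (-0.2562-0.1444i)·(+0.1959+0.2782i)  (-0.1603+0.2099i)·(-0.1753+0.3378i)  (-0.2849-0.2882i)·(+0.0668+0.0000i)  (-0.0230+0.0172i)·(+0.1753+0.3378i)  (-0.2233-0.4069i)·(+0.1959-0.2782i)  (+0.3989-0.1515i)·(-0.1240-0.0169i)
Y_3^1(R⁻¹ n̂) = -0.306443-0.155570i

Re=-0.3064 Im=-0.1556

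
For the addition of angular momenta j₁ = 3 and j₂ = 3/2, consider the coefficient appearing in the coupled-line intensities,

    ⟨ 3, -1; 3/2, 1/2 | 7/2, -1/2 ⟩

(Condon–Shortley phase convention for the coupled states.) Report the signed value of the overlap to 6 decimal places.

√[8·1!5!2!/9! · 2!4!2!1!3!4!] = √(512/7)
  +(−1)^0/∏(0,1,4,2,1,0)! = 1/48  (running 1/48)
  +(−1)^1/∏(1,0,3,1,2,1)! = -1/12  (running -1/16)
⟨..|..⟩ = √(512/7)·(-1/16) = -0.534522

−√(2/7) ≈ -0.534522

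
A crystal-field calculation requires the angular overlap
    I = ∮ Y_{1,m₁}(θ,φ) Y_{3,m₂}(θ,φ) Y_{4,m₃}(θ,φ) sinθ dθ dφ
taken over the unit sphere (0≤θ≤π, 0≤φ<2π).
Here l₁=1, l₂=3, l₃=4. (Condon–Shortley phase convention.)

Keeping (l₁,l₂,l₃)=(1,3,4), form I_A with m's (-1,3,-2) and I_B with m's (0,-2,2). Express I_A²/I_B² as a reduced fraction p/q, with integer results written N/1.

1/12

l's match ⇒ only the (l;m) 3-j factors differ between A and B.
A: triangle coeff Δ(1,3,4) = 1/252; Σ_t [0,0]: t=0:+1/1440 = 1/1440; (3j)²=1/252 [(1 3 4; -1 3 -2)], sign=+1
B: triangle coeff Δ(1,3,4) = 1/252; Σ_t [0,0]: t=0:+1/120 = 1/120; (3j)²=1/21 [(1 3 4; 0 -2 2)], sign=+1
I_A²/I_B² = (1/252)/(1/21) = 1/12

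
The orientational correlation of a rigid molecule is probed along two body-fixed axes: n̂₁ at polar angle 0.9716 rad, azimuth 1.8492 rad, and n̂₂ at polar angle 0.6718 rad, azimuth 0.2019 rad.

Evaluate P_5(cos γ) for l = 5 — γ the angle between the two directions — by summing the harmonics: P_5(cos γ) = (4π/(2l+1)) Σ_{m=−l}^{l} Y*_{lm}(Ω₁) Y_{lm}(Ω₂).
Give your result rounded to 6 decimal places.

Addition theorem: P_5(cos γ) = (4π/11) Σ_m Y*_{lm}(Ω₁) Y_{lm}(Ω₂), m = −5…5:
  m=-5: Y*=-0.17539 + 0.03169j  Y=0.02307 - 0.03670j  product -0.00288 + 0.00717j
  m=-4: Y*=0.16992 + 0.34540j  Y=0.11916 - 0.12457j  product 0.06327 + 0.01999j
  m=-3: Y*=0.26904 - 0.24349j  Y=0.30950 - 0.21434j  product 0.03108 - 0.13303j
  m=-2: Y*=0.02533 + 0.01577j  Y=0.39592 - 0.16917j  product 0.01270 + 0.00196j
  m=-1: Y*=0.09656 - 0.33782j  Y=0.05951 - 0.01218j  product 0.00163 - 0.02128j
  m=+0: Y*=-0.05879 + 0.00000j  Y=-0.38805 + 0.00000j  product 0.02281 + 0.00000j
  m=+1: Y*=-0.09656 - 0.33782j  Y=-0.05951 - 0.01218j  product 0.00163 + 0.02128j
  m=+2: Y*=0.02533 - 0.01577j  Y=0.39592 + 0.16917j  product 0.01270 - 0.00196j
  m=+3: Y*=-0.26904 - 0.24349j  Y=-0.30950 - 0.21434j  product 0.03108 + 0.13303j
  m=+4: Y*=0.16992 - 0.34540j  Y=0.11916 + 0.12457j  product 0.06327 - 0.01999j
  m=+5: Y*=0.17539 + 0.03169j  Y=-0.02307 - 0.03670j  product -0.00288 - 0.00717j
Accumulated sum 0.23441 - 0.00000j; after 4π/(2l+1) scaling, 0.26779 - 0.00000j ⇒ P_5 = 0.267789

0.267789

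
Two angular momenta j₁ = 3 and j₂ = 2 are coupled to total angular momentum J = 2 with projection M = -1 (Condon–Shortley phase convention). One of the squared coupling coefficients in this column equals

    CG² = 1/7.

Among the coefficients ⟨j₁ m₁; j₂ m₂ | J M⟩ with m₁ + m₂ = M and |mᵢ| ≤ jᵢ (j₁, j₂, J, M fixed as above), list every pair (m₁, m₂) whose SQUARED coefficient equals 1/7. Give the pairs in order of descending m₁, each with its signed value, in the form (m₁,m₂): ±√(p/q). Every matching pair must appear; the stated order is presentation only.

Admissible pairs with m₁+m₂ = M = -1: (-3,2), (-2,1), (-1,0), (0,-1), (1,-2)
  (m₁,m₂)=(1,-2): CG² = 3/14, CG = +√(3/14)
  (m₁,m₂)=(0,-1): CG² = 2/7, CG = −√(2/7)
  (m₁,m₂)=(-1,0): CG² = 1/7, CG = +√(1/7)   ← matches the target
  (m₁,m₂)=(-2,1): CG² = 0/1, CG = 0
  (m₁,m₂)=(-3,2): CG² = 5/14, CG = −√(5/14)
Pairs with CG² = 1/7: (-1,0): +√(1/7)

(-1,0): +√(1/7)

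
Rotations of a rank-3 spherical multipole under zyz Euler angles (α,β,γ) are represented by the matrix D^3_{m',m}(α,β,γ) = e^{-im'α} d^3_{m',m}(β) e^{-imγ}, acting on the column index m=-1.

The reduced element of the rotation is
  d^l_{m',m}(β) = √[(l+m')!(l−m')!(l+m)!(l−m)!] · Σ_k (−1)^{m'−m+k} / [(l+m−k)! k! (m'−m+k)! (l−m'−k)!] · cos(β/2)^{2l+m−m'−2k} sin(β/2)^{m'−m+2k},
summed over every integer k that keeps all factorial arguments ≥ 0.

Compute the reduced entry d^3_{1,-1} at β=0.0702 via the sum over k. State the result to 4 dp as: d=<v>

d^3_{1,-1}(β=0.0702) via the finite sum:
With c≡cos(β/2)=0.999384 and s≡sin(β/2)=0.035093, N=[24·2·2·24]^{1/2}=48.000000
k: max(0,(-1)−(1))=0 … min(3+(-1),3−(1))=2
  k=0: (−1)^2·48.0000/(8)·0.9994^4·0.0351^2 = +0.007371
  k=1: (−1)^3·48.0000/(6)·0.9994^2·0.0351^4 = -0.000012
  k=2: (−1)^4·48.0000/(48)·0.9994^0·0.0351^6 = +0.000000
d^3_{1,-1}(0.0702) = +0.007371 -0.000012 +0.000000 = +0.007359

d=0.0074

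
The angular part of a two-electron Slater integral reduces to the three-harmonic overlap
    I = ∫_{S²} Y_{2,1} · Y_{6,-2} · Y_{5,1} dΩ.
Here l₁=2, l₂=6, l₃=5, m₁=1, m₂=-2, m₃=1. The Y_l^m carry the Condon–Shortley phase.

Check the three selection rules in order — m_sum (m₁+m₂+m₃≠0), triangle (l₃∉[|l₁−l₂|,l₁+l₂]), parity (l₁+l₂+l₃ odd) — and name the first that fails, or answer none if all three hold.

parity

m₁+m₂+m₃ = 1 − 2 + 1 = 0  ✓
triangle: |2−6|=4 ≤ l₃=5 ≤ 2+6=8  ✓
parity: l₁+l₂+l₃ = 13 is odd  ✗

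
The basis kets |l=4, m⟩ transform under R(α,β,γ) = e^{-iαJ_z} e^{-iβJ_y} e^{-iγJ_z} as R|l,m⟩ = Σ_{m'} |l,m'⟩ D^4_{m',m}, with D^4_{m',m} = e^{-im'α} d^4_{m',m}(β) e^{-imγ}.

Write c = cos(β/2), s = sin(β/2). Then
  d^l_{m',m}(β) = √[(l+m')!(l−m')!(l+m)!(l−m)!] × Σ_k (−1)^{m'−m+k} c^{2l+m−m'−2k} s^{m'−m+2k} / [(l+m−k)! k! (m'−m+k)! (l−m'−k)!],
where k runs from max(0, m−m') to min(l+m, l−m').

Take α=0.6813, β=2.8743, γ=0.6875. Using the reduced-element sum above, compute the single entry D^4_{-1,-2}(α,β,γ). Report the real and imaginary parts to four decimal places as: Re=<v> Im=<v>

Re=0.0145 Im=-0.0275

Split into d^4_{-1,-2}(β=2.8743) × two z-phases.
Half-angle: c=0.133249, s=0.991083. N=√(6·120·2·720)=1018.233765
k: max(0,(-2)−(-1))=0 … min(4+(-2),4−(-1))=2
  k=0: (−1)^1·1018.2338/(240)·0.1332^7·0.9911^1 = -0.000003
  k=1: (−1)^2·1018.2338/(48)·0.1332^5·0.9911^3 = +0.000867
  k=2: (−1)^3·1018.2338/(72)·0.1332^3·0.9911^5 = -0.031993
d^4_{-1,-2}(2.8743) = -0.000003 +0.000867 -0.031993 = -0.031129
Attach z-rotation phases: D = e^{-i(-1)(0.6813)}·(-0.031129)·e^{-i(-2)(0.6875)} = +0.014526-0.027531i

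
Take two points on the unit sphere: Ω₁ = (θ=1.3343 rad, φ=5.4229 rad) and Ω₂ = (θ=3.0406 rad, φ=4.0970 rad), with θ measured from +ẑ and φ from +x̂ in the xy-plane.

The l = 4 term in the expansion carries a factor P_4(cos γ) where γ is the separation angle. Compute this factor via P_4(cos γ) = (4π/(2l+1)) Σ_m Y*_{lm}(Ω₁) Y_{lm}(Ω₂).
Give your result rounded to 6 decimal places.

Term-by-term m-sum for l=4 (normalisation 4π/9 = 1.396263):
  [-4]  conj(Y_{4,-4})(Ω₁) = (-0.377678, 0.116643) ; Y_{4,-4}(Ω₂) = (-0.000036, 0.000029) ; Δ = (0.000010, -0.000015)
  [-3]  conj(Y_{4,-3})(Ω₁) = (-0.228188, -0.143296) ; Y_{4,-3}(Ω₂) = (-0.001228, -0.000347) ; Δ = (0.000231, 0.000255)
  [-2]  conj(Y_{4,-2})(Ω₁) = (0.029048, 0.192490) ; Y_{4,-2}(Ω₂) = (-0.006724, -0.019006) ; Δ = (0.003463, -0.001846)
  [-1]  conj(Y_{4,-1})(Ω₁) = (-0.183839, 0.213663) ; Y_{4,-1}(Ω₂) = (0.107627, -0.152237) ; Δ = (0.012741, 0.050983)
  [+0]  conj(Y_{4,0})(Ω₁) = (0.154300, -0.000000) ; Y_{4,0}(Ω₂) = (0.803655, 0.000000) ; Δ = (0.124004, 0.000000)
  [+1]  conj(Y_{4,1})(Ω₁) = (0.183839, 0.213663) ; Y_{4,1}(Ω₂) = (-0.107627, -0.152237) ; Δ = (0.012741, -0.050983)
  [+2]  conj(Y_{4,2})(Ω₁) = (0.029048, -0.192490) ; Y_{4,2}(Ω₂) = (-0.006724, 0.019006) ; Δ = (0.003463, 0.001846)
  [+3]  conj(Y_{4,3})(Ω₁) = (0.228188, -0.143296) ; Y_{4,3}(Ω₂) = (0.001228, -0.000347) ; Δ = (0.000231, -0.000255)
  [+4]  conj(Y_{4,4})(Ω₁) = (-0.377678, -0.116643) ; Y_{4,4}(Ω₂) = (-0.000036, -0.000029) ; Δ = (0.000010, 0.000015)
Σ over m = (0.156894, 0.000000); ×(4π/9) → (0.219065, 0.000000). Real part: 0.219065

0.219065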